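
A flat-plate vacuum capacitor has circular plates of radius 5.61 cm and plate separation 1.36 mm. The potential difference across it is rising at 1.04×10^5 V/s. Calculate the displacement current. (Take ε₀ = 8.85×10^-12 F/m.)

The displacement current equals the charging current C dV/dt. With C = ε₀A/d = (8.85×10^-12)(9.887×10^-3)/(1.36×10^-3) = 6.434×10^-11 F, I_d = (6.434×10^-11)(1.04×10^5) = 6.69×10^-6 A.

6.69×10^-6 A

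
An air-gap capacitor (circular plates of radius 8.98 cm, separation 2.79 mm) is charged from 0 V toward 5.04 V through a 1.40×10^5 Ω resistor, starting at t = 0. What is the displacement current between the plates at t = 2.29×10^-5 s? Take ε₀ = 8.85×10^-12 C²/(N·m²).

C = ε₀A/d = (8.85×10^-12)(0.02533)/(2.79×10^-3) = 8.035×10^-11 F, so τ = RC = 1.125×10^-5 s.
The conduction current is I(t) = (V₀/R) e^(−t/τ), and the displacement current between the plates equals it.
t/τ = 2.036; I_d = (5.04/1.40×10^5) · e^(−2.036) = (3.600×10^-5)(0.1305) = 4.70×10^-6 A.

4.70×10^-6 A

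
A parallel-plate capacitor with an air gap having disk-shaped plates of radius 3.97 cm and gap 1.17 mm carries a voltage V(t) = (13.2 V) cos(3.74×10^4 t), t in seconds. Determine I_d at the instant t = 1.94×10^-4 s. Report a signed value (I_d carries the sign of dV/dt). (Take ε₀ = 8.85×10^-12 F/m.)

-1.53×10^-5 A

dV/dt = (13.2)(3.74×10^4)·−sin(7.2556) = -4.079×10^5 V/s.
I_d = C dV/dt with C = ε₀A/d = (8.85×10^-12)(4.951×10^-3)/(1.17×10^-3) = 3.745×10^-11 F, so I_d = (3.745×10^-11)(-4.079×10^5) = -1.53×10^-5 A.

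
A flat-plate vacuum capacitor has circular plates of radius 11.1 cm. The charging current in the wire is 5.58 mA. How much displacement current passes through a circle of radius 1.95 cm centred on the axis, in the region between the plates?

1.72×10^-4 A

Between the plates the displacement current equals the wire current: I_d = 5.58 mA = 5.58×10^-3 A.
Through an area πr² the displacement current is I_d·(πr²/πR²) = I_d (r/R)² = 1.72×10^-4 A.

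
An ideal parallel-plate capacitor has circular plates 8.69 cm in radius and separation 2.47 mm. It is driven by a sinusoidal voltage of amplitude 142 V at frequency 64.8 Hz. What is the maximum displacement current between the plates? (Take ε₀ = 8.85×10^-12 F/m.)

4.91×10^-6 A

C = ε₀A/d = (8.85×10^-12)(0.02372)/(2.47×10^-3) = 8.499×10^-11 F; ω = 2πf = 407.2 rad/s.
I_d = C dV/dt, so |I_d|_max = C V₀ ω = (8.499×10^-11)(142)(407.2) = 4.91×10^-6 A.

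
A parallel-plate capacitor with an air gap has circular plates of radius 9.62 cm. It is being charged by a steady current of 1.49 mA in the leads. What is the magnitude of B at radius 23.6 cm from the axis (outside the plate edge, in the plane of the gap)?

1.26×10^-9 T

No conduction current crosses the gap, so I_d there equals the 1.49×10^-3 A in the leads.
With r > R the enclosed displacement current is the full I_d; B = μ₀ I_d / (2πr) = 1.26×10^-9 T.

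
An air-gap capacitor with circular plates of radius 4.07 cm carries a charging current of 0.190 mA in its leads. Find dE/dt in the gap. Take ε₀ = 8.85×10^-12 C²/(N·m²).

By continuity, I_d in the gap equals the 0.190 mA flowing in the wire.
Since I_d = ε₀ A dE/dt, dE/dt = I_d/(ε₀A) = (1.90×10^-4)/((8.85×10^-12)(5.204×10^-3)) = 4.13×10^9 V/(m·s).

4.13×10^9 V/(m·s)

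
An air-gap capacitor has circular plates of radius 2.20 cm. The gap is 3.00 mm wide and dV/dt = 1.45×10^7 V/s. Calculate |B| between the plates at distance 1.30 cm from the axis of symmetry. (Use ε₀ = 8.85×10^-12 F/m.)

3.49×10^-10 T

I_d = C dV/dt with C = ε₀πR²/d = 4.487×10^-12 F, so I_d = (4.487×10^-12)(1.45×10^7) = 6.506×10^-5 A.
For r < R the Ampère–Maxwell law gives B(2πr) = μ₀ I_d (r²/R²), so B = μ₀ I_d r/(2πR²) = (4π×10^-7)(6.506×10^-5)(0.0130)/(2π·0.0220²) = 3.49×10^-10 T.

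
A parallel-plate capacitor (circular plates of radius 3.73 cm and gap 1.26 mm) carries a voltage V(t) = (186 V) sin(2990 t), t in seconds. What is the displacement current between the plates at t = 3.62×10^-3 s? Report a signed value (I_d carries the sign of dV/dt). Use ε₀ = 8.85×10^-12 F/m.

-2.92×10^-6 A

dV/dt = (186)(2990)·cos(10.8238) = -9.506×10^4 V/s.
I_d = C dV/dt with C = ε₀A/d = (8.85×10^-12)(4.371×10^-3)/(1.26×10^-3) = 3.070×10^-11 F, so I_d = (3.070×10^-11)(-9.506×10^4) = -2.92×10^-6 A.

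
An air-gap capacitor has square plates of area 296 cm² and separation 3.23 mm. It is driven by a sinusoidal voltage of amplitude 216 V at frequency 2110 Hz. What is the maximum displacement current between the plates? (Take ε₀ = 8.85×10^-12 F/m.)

The displacement current equals the conduction current C dV/dt, which peaks at C V₀ ω.
With C = ε₀A/d = (8.85×10^-12)(0.0296)/(3.23×10^-3) = 8.110×10^-11 F and ω = 2πf = 1.326×10^4 rad/s, I_d,max = (8.110×10^-11)(216)(1.326×10^4) = 2.32×10^-4 A.

2.32×10^-4 A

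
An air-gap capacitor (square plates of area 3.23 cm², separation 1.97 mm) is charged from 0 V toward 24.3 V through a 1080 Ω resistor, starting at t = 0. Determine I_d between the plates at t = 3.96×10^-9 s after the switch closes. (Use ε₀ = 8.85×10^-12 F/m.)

1.80×10^-3 A

With C = ε₀A/d = (8.85×10^-12)(3.23×10^-4)/(1.97×10^-3) = 1.451×10^-12 F, the time constant is τ = RC = 1.567×10^-9 s, so t/τ = 2.527 and e^(−t/τ) = 0.07990.
I_d = I_cond = (V₀/R) e^(−t/τ) = (0.02250)(0.07990) = 1.80×10^-3 A.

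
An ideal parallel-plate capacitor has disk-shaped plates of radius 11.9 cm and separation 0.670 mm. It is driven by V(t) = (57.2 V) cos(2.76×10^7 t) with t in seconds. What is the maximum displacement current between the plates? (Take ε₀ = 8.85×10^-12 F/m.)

0.928 A

C = ε₀A/d = (8.85×10^-12)(0.04449)/(6.70×10^-4) = 5.877×10^-10 F; ω = 2.76×10^7 rad/s.
I_d = C dV/dt, so |I_d|_max = C V₀ ω = (5.877×10^-10)(57.2)(2.76×10^7) = 0.928 A.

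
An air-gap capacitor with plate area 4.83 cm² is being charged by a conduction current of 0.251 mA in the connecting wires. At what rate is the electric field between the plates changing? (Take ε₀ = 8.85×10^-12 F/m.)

5.87×10^10 V/(m·s)

The displacement current between the plates equals the conduction current, I_d = 0.251 mA.
Since I_d = ε₀ A dE/dt, dE/dt = I_d/(ε₀A) = (2.51×10^-4)/((8.85×10^-12)(4.83×10^-4)) = 5.87×10^10 V/(m·s).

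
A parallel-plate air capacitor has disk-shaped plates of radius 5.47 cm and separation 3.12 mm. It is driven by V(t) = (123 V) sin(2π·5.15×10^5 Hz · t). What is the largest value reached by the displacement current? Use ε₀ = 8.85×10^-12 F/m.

C = ε₀A/d = (8.85×10^-12)(9.400×10^-3)/(3.12×10^-3) = 2.666×10^-11 F; ω = 2πf = 3.236×10^6 rad/s.
I_d = C dV/dt, so |I_d|_max = C V₀ ω = (2.666×10^-11)(123)(3.236×10^6) = 0.0106 A.

0.0106 A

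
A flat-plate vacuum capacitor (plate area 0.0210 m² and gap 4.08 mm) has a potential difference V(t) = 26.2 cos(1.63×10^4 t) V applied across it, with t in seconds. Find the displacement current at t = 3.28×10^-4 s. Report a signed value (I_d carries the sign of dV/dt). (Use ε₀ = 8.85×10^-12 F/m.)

1.57×10^-5 A

dV/dt = (26.2)(1.63×10^4)·−sin(5.3464) = 3.441×10^5 V/s.
I_d = C dV/dt with C = ε₀A/d = (8.85×10^-12)(0.0210)/(4.08×10^-3) = 4.555×10^-11 F, so I_d = (4.555×10^-11)(3.441×10^5) = 1.57×10^-5 A.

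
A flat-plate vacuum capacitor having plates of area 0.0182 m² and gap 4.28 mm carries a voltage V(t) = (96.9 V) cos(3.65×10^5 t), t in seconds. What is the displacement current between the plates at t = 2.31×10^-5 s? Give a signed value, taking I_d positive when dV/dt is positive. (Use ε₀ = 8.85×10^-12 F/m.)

C = ε₀A/d = (8.85×10^-12)(0.0182)/(4.28×10^-3) = 3.763×10^-11 F. dV/dt = V₀ω·−sin(ωt); at ωt = 8.4315 rad this factor is -0.8378.
I_d = C dV/dt = (3.763×10^-11)(96.9)(3.65×10^5)(-0.8378) = -1.12×10^-3 A.

-1.12×10^-3 A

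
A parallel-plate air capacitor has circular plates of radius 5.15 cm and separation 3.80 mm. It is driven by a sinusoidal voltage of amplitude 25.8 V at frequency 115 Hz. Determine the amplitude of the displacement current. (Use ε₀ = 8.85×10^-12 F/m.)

3.62×10^-7 A

C = ε₀A/d = (8.85×10^-12)(8.332×10^-3)/(3.80×10^-3) = 1.940×10^-11 F; ω = 2πf = 722.6 rad/s.
I_d = C dV/dt, so |I_d|_max = C V₀ ω = (1.940×10^-11)(25.8)(722.6) = 3.62×10^-7 A.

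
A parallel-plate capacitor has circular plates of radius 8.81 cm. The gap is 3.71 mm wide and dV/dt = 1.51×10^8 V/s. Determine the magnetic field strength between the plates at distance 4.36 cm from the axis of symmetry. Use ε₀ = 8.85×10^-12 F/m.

dE/dt = (dV/dt)/d = 4.070×10^10 V/(m·s); I_d = ε₀(πR²)(dE/dt) = (8.85×10^-12)(0.02438)(4.070×10^10) = 8.782×10^-3 A.
For r < R the Ampère–Maxwell law gives B(2πr) = μ₀ I_d (r²/R²), so B = μ₀ I_d r/(2πR²) = (4π×10^-7)(8.782×10^-3)(0.0436)/(2π·0.0881²) = 9.87×10^-9 T.

9.87×10^-9 T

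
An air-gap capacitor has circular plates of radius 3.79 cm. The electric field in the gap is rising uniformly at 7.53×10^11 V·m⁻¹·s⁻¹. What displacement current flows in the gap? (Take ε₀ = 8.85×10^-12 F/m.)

With a uniform field, Φ_E = EA, so I_d = ε₀ A dE/dt = 0.0301 A.

0.0301 A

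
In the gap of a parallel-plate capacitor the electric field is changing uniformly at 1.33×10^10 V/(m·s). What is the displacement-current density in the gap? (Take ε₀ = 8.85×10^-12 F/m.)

0.118 A/m²

J_d = ε₀ ∂E/∂t, so J_d = 0.118 A/m².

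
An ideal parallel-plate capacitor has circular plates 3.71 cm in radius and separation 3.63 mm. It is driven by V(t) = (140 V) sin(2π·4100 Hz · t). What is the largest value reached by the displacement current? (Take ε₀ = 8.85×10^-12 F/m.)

3.80×10^-5 A

C = ε₀A/d = (8.85×10^-12)(4.324×10^-3)/(3.63×10^-3) = 1.054×10^-11 F; ω = 2πf = 2.576×10^4 rad/s.
I_d = C dV/dt, so |I_d|_max = C V₀ ω = (1.054×10^-11)(140)(2.576×10^4) = 3.80×10^-5 A.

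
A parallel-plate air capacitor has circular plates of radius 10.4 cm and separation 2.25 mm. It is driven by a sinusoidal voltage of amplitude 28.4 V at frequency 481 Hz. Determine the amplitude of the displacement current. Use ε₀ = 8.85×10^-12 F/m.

The displacement current equals the conduction current C dV/dt, which peaks at C V₀ ω.
With C = ε₀A/d = (8.85×10^-12)(0.03398)/(2.25×10^-3) = 1.337×10^-10 F and ω = 2πf = 3022 rad/s, I_d,max = (1.337×10^-10)(28.4)(3022) = 1.15×10^-5 A.

1.15×10^-5 A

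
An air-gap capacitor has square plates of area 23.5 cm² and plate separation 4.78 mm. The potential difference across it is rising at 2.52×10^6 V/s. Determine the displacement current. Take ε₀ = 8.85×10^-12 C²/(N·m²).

1.10×10^-5 A

C = ε₀A/d = (8.85×10^-12)(2.35×10^-3)/(4.78×10^-3) = 4.351×10^-12 F.
I_d = C dV/dt = (4.351×10^-12)(2.52×10^6) = 1.10×10^-5 A.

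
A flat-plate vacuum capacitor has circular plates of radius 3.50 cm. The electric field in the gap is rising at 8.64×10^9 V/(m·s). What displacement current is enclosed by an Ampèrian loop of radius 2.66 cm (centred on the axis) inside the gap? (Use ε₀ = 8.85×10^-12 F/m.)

Total displacement current: I_d = ε₀(πR²)(dE/dt) = (8.85×10^-12)(3.848×10^-3)(8.64×10^9) = 2.942×10^-4 A.
The field is uniform, so I_d,enc = I_d (r/R)² = (2.942×10^-4)(2.66/3.50)² = 1.70×10^-4 A.

1.70×10^-4 A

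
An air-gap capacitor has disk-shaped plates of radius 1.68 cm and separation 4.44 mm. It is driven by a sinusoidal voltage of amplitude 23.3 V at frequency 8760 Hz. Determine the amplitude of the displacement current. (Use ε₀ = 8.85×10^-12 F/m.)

2.27×10^-6 A

C = ε₀A/d = (8.85×10^-12)(8.867×10^-4)/(4.44×10^-3) = 1.767×10^-12 F; ω = 2πf = 5.504×10^4 rad/s.
I_d = C dV/dt, so |I_d|_max = C V₀ ω = (1.767×10^-12)(23.3)(5.504×10^4) = 2.27×10^-6 A.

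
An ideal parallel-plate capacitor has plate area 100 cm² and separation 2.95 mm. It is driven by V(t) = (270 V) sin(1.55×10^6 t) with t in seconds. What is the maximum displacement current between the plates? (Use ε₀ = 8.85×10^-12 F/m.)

(dE/dt)_max = V₀ω/d = 1.419×10^11 V/(m·s); ω = 1.55×10^6 rad/s.
I_d,max = ε₀ A (dE/dt)_max = (8.85×10^-12)(0.0100)(1.419×10^11) = 0.0126 A.

0.0126 A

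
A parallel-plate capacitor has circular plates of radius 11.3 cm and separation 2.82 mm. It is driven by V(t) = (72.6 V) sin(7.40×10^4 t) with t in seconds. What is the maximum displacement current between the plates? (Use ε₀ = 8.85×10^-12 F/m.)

6.76×10^-4 A

C = ε₀A/d = (8.85×10^-12)(0.04011)/(2.82×10^-3) = 1.259×10^-10 F; ω = 7.40×10^4 rad/s.
I_d = C dV/dt, so |I_d|_max = C V₀ ω = (1.259×10^-10)(72.6)(7.40×10^4) = 6.76×10^-4 A.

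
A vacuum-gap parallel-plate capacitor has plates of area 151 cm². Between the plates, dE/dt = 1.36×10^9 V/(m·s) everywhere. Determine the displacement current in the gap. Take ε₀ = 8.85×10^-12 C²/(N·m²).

1.82×10^-4 A

With a uniform field, Φ_E = EA, so I_d = ε₀ A dE/dt = 1.82×10^-4 A.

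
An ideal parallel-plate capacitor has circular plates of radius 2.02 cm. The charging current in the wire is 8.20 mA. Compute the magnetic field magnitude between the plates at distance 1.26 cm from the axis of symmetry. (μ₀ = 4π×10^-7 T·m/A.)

5.06×10^-8 T

By continuity the displacement current in the gap matches the conduction current: I_d = 8.20×10^-3 A.
For r < R the Ampère–Maxwell law gives B(2πr) = μ₀ I_d (r²/R²), so B = μ₀ I_d r/(2πR²) = (4π×10^-7)(8.20×10^-3)(0.0126)/(2π·0.0202²) = 5.06×10^-8 T.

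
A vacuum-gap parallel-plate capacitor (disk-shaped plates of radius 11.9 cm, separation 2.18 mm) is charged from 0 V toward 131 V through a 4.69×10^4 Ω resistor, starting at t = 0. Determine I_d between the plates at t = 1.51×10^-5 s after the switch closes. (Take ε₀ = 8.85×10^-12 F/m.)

4.70×10^-4 A

C = ε₀A/d = (8.85×10^-12)(0.04449)/(2.18×10^-3) = 1.806×10^-10 F and τ = RC = 8.470×10^-6 s. I_d in the gap equals the RC charging current.
I_d(t) = (V₀/R) e^(−t/τ) = 2.793×10^-3 · e^(−1.783) = 4.70×10^-4 A.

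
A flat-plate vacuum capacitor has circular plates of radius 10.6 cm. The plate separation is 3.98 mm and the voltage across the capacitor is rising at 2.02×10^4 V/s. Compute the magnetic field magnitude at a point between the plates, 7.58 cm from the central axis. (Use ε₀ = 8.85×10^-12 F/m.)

I_d = C dV/dt with C = ε₀πR²/d = 7.849×10^-11 F, so I_d = (7.849×10^-11)(2.02×10^4) = 1.585×10^-6 A.
For r < R the Ampère–Maxwell law gives B(2πr) = μ₀ I_d (r²/R²), so B = μ₀ I_d r/(2πR²) = (4π×10^-7)(1.585×10^-6)(0.0758)/(2π·0.106²) = 2.14×10^-12 T.

2.14×10^-12 T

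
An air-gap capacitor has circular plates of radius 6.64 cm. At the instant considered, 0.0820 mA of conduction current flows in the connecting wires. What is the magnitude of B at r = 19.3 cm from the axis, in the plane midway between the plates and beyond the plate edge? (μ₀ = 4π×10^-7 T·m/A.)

By continuity the displacement current in the gap matches the conduction current: I_d = 8.20×10^-5 A.
For r ≥ R the full I_d is enclosed: B = μ₀ I_d/(2πr) = (4π×10^-7)(8.20×10^-5)/(2π·0.193) = 8.50×10^-11 T.

8.50×10^-11 T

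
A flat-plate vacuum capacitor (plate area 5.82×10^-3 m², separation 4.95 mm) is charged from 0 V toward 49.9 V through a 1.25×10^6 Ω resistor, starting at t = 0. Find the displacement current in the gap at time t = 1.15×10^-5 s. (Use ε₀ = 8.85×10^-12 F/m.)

1.65×10^-5 A

C = ε₀A/d = (8.85×10^-12)(5.82×10^-3)/(4.95×10^-3) = 1.041×10^-11 F and τ = RC = 1.301×10^-5 s. I_d in the gap equals the RC charging current.
I_d(t) = (V₀/R) e^(−t/τ) = 3.992×10^-5 · e^(−0.8839) = 1.65×10^-5 A.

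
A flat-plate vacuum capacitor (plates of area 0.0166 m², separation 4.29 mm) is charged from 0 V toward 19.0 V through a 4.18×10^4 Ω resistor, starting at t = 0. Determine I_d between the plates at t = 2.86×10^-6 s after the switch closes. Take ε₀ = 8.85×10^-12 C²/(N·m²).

C = ε₀A/d = (8.85×10^-12)(0.0166)/(4.29×10^-3) = 3.424×10^-11 F and τ = RC = 1.431×10^-6 s. I_d in the gap equals the RC charging current.
I_d(t) = (V₀/R) e^(−t/τ) = 4.545×10^-4 · e^(−1.999) = 6.16×10^-5 A.

6.16×10^-5 A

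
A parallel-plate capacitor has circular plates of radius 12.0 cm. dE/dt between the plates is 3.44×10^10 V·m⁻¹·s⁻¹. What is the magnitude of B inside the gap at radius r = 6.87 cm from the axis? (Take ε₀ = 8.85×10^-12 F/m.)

1.31×10^-8 T

Total displacement current: I_d = ε₀(πR²)(dE/dt) = (8.85×10^-12)(0.04524)(3.44×10^10) = 0.01377 A.
For r < R the Ampère–Maxwell law gives B(2πr) = μ₀ I_d (r²/R²), so B = μ₀ I_d r/(2πR²) = (4π×10^-7)(0.01377)(0.0687)/(2π·0.120²) = 1.31×10^-8 T.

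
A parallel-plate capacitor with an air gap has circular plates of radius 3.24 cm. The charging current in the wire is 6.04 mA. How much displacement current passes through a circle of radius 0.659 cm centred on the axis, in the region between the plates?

By continuity the displacement current in the gap matches the conduction current: I_d = 6.04×10^-3 A.
Through an area πr² the displacement current is I_d·(πr²/πR²) = I_d (r/R)² = 2.50×10^-4 A.

2.50×10^-4 A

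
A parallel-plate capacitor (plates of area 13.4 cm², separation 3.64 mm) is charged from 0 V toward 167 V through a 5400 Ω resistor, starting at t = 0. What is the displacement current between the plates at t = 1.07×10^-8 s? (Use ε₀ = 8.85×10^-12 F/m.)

C = ε₀A/d = (8.85×10^-12)(1.34×10^-3)/(3.64×10^-3) = 3.258×10^-12 F, so τ = RC = 1.759×10^-8 s.
The conduction current is I(t) = (V₀/R) e^(−t/τ), and the displacement current between the plates equals it.
t/τ = 0.6083; I_d = (167/5400) · e^(−0.6083) = (0.03093)(0.5443) = 0.0168 A.

0.0168 A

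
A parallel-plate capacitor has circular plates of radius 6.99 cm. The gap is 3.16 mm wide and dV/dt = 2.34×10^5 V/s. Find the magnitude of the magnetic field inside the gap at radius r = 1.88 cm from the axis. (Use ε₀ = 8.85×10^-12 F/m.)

With E = V/d, dE/dt = 7.405×10^7 V/(m·s) and πR² = 0.01535 m², giving I_d = ε₀ πR² dE/dt = 1.006×10^-5 A.
∮B·dl = μ₀ I_d,enc with I_d,enc = I_d r²/R² = 7.277×10^-7 A; so B = μ₀ I_d,enc/(2πr) = 7.74×10^-12 T.

7.74×10^-12 T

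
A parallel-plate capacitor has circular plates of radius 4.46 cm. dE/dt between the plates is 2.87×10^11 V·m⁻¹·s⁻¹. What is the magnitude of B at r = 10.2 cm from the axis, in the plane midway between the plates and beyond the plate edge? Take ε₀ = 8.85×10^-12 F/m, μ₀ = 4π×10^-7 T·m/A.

Total displacement current: I_d = ε₀(πR²)(dE/dt) = (8.85×10^-12)(6.249×10^-3)(2.87×10^11) = 0.01587 A.
For r ≥ R the full I_d is enclosed: B = μ₀ I_d/(2πr) = (4π×10^-7)(0.01587)/(2π·0.102) = 3.11×10^-8 T.

3.11×10^-8 T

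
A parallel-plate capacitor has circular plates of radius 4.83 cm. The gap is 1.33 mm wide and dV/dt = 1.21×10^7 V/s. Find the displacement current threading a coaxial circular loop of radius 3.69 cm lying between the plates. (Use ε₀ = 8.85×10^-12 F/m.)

dE/dt = (dV/dt)/d = 9.098×10^9 V/(m·s); I_d = ε₀(πR²)(dE/dt) = (8.85×10^-12)(7.329×10^-3)(9.098×10^9) = 5.901×10^-4 A.
Since J_d is uniform, the enclosed fraction is (r/R)² = 0.5837, giving I_d,enc = 3.44×10^-4 A.

3.44×10^-4 A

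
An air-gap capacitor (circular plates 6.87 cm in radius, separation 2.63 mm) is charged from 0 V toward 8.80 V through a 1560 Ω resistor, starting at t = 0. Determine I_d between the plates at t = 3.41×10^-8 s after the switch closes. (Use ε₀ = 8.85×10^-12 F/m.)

3.64×10^-3 A

With C = ε₀A/d = (8.85×10^-12)(0.01483)/(2.63×10^-3) = 4.990×10^-11 F, the time constant is τ = RC = 7.784×10^-8 s, so t/τ = 0.4381 and e^(−t/τ) = 0.6453.
I_d = I_cond = (V₀/R) e^(−t/τ) = (5.641×10^-3)(0.6453) = 3.64×10^-3 A.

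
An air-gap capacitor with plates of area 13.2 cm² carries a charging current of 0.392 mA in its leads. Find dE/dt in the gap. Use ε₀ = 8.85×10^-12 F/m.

3.36×10^10 V/(m·s)

The displacement current between the plates equals the conduction current, I_d = 0.392 mA.
Then dE/dt = I_d/(ε₀A) = 3.36×10^10 V/(m·s).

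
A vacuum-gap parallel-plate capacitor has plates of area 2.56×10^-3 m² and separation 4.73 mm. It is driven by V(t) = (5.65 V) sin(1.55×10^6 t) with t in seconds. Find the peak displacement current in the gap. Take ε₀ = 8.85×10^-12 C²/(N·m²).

4.19×10^-5 A

The displacement current equals the conduction current C dV/dt, which peaks at C V₀ ω.
With C = ε₀A/d = (8.85×10^-12)(2.56×10^-3)/(4.73×10^-3) = 4.790×10^-12 F and ω = 1.55×10^6 rad/s, I_d,max = (4.790×10^-12)(5.65)(1.55×10^6) = 4.19×10^-5 A.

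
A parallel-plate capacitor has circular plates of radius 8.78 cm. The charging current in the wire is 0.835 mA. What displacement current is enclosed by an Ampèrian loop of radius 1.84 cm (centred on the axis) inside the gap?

3.67×10^-5 A

By continuity the displacement current in the gap matches the conduction current: I_d = 8.35×10^-4 A.
Since J_d is uniform, the enclosed fraction is (r/R)² = 0.04392, giving I_d,enc = 3.67×10^-5 A.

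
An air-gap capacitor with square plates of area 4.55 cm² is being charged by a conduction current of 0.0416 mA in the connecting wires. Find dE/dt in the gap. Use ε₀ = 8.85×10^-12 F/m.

Charge continuity gives I_d = I = 4.16×10^-5 A between the plates.
Inverting I_d = ε₀ A dE/dt gives dE/dt = 4.16×10^-5 / (8.85×10^-12 · 4.55×10^-4) = 1.03×10^10 V/(m·s).

1.03×10^10 V/(m·s)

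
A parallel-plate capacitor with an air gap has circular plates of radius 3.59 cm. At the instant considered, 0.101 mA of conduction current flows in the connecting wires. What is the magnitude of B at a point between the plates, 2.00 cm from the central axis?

By continuity the displacement current in the gap matches the conduction current: I_d = 1.01×10^-4 A.
An Ampèrian loop of radius r encloses a fraction (r/R)² of I_d. Then B·2πr = μ₀ I_d (r/R)², giving B = μ₀ I_d r/(2πR²) = 3.13×10^-10 T.

3.13×10^-10 T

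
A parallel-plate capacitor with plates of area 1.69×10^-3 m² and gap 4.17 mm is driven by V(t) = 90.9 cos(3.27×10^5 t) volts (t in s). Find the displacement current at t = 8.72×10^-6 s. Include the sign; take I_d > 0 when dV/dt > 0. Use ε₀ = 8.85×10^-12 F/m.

-3.05×10^-5 A

C = ε₀A/d = (8.85×10^-12)(1.69×10^-3)/(4.17×10^-3) = 3.587×10^-12 F. dV/dt = V₀ω·−sin(ωt); at ωt = 2.85144 rad this factor is -0.2861.
I_d = C dV/dt = (3.587×10^-12)(90.9)(3.27×10^5)(-0.2861) = -3.05×10^-5 A.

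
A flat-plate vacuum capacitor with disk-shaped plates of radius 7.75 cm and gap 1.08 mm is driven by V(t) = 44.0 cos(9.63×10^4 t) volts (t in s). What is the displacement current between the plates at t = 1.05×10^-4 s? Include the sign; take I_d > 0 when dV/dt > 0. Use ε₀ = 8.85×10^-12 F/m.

C = ε₀A/d = (8.85×10^-12)(0.01887)/(1.08×10^-3) = 1.546×10^-10 F. dV/dt = V₀ω·−sin(ωt); at ωt = 10.1115 rad this factor is 0.6340.
I_d = C dV/dt = (1.546×10^-10)(44.0)(9.63×10^4)(0.6340) = 4.15×10^-4 A.

4.15×10^-4 A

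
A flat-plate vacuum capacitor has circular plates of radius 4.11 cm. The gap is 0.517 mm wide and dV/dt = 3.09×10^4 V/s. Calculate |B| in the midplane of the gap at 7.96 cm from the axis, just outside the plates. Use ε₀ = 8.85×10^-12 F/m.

I_d = C dV/dt with C = ε₀πR²/d = 9.085×10^-11 F, so I_d = (9.085×10^-11)(3.09×10^4) = 2.807×10^-6 A.
Outside the plates the loop encloses all of I_d, so B·2πr = μ₀ I_d and B = 7.05×10^-12 T.

7.05×10^-12 T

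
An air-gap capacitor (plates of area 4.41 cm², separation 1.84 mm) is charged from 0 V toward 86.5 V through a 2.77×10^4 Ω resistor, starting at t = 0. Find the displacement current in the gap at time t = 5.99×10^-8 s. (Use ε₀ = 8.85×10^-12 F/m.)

With C = ε₀A/d = (8.85×10^-12)(4.41×10^-4)/(1.84×10^-3) = 2.121×10^-12 F, the time constant is τ = RC = 5.875×10^-8 s, so t/τ = 1.020 and e^(−t/τ) = 0.3606.
I_d = I_cond = (V₀/R) e^(−t/τ) = (3.123×10^-3)(0.3606) = 1.13×10^-3 A.

1.13×10^-3 A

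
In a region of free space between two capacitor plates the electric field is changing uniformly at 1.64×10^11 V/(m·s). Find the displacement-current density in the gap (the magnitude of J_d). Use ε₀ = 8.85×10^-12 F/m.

J_d = ε₀ dE/dt = (8.85×10^-12)(1.64×10^11) = 1.45 A/m².

1.45 A/m²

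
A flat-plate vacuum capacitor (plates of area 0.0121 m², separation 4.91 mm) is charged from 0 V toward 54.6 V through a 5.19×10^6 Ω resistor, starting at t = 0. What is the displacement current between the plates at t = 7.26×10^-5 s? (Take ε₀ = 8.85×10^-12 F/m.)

5.54×10^-6 A

With C = ε₀A/d = (8.85×10^-12)(0.0121)/(4.91×10^-3) = 2.181×10^-11 F, the time constant is τ = RC = 1.132×10^-4 s, so t/τ = 0.6413 and e^(−t/τ) = 0.5266.
I_d = I_cond = (V₀/R) e^(−t/τ) = (1.052×10^-5)(0.5266) = 5.54×10^-6 A.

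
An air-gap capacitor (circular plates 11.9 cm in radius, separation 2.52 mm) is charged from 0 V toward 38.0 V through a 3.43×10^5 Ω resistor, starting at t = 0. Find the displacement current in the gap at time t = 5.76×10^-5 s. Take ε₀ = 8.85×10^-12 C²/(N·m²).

3.78×10^-5 A

C = ε₀A/d = (8.85×10^-12)(0.04449)/(2.52×10^-3) = 1.562×10^-10 F and τ = RC = 5.358×10^-5 s. I_d in the gap equals the RC charging current.
I_d(t) = (V₀/R) e^(−t/τ) = 1.108×10^-4 · e^(−1.075) = 3.78×10^-5 A.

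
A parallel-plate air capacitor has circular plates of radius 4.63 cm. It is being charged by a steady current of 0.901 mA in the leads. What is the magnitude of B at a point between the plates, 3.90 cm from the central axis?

3.28×10^-9 T

No conduction current crosses the gap, so I_d there equals the 9.01×10^-4 A in the leads.
∮B·dl = μ₀ I_d,enc with I_d,enc = I_d r²/R² = 6.393×10^-4 A; so B = μ₀ I_d,enc/(2πr) = 3.28×10^-9 T.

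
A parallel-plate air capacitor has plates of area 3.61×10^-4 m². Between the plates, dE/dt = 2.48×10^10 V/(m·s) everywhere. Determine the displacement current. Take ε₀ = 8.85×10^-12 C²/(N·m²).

The displacement current is ε₀ times dΦ_E/dt = ε₀ A dE/dt = (8.85×10^-12)(3.61×10^-4)(2.48×10^10) = 7.92×10^-5 A.

7.92×10^-5 A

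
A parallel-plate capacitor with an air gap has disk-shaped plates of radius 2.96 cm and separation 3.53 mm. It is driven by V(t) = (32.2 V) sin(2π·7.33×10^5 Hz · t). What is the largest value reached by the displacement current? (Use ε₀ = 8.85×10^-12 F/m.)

1.02×10^-3 A

The displacement current equals the conduction current C dV/dt, which peaks at C V₀ ω.
With C = ε₀A/d = (8.85×10^-12)(2.753×10^-3)/(3.53×10^-3) = 6.902×10^-12 F and ω = 2πf = 4.606×10^6 rad/s, I_d,max = (6.902×10^-12)(32.2)(4.606×10^6) = 1.02×10^-3 A.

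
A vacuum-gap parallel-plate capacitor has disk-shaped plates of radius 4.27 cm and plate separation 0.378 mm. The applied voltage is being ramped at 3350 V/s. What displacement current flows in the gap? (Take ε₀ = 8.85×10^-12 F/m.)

4.49×10^-7 A

E = V/d so dE/dt = (dV/dt)/d = 8.862×10^6 V/(m·s), and I_d = ε₀ A dE/dt = (8.85×10^-12)(5.728×10^-3)(8.862×10^6) = 4.49×10^-7 A.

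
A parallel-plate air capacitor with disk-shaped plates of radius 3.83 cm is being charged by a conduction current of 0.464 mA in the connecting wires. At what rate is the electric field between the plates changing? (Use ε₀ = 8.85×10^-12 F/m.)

1.14×10^10 V/(m·s)

The displacement current between the plates equals the conduction current, I_d = 0.464 mA.
Since I_d = ε₀ A dE/dt, dE/dt = I_d/(ε₀A) = (4.64×10^-4)/((8.85×10^-12)(4.608×10^-3)) = 1.14×10^10 V/(m·s).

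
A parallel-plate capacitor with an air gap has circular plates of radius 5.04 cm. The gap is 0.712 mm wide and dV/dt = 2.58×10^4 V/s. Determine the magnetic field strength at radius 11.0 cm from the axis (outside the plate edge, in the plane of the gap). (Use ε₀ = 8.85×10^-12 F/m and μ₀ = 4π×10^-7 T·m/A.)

4.65×10^-12 T

I_d = C dV/dt with C = ε₀πR²/d = 9.919×10^-11 F, so I_d = (9.919×10^-11)(2.58×10^4) = 2.559×10^-6 A.
For r ≥ R the full I_d is enclosed: B = μ₀ I_d/(2πr) = (4π×10^-7)(2.559×10^-6)/(2π·0.110) = 4.65×10^-12 T.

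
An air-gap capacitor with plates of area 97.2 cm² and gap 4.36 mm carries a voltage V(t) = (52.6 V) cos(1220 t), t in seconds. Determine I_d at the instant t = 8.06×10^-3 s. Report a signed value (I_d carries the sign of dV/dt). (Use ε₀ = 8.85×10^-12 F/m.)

dE/dt = (V₀ω/d)·−sin(ωt) with ωt = 9.8332 rad: (52.6)(1220)(0.3972)/(4.36×10^-3) = 5.846×10^6 V/(m·s).
I_d = ε₀ A dE/dt = (8.85×10^-12)(9.72×10^-3)(5.846×10^6) = 5.03×10^-7 A.

5.03×10^-7 A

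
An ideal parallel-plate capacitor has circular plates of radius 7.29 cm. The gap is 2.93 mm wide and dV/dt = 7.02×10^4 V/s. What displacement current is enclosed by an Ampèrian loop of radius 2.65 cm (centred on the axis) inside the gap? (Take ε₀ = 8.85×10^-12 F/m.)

4.68×10^-7 A

I_d = C dV/dt with C = ε₀πR²/d = 5.044×10^-11 F, so I_d = (5.044×10^-11)(7.02×10^4) = 3.541×10^-6 A.
The field is uniform, so I_d,enc = I_d (r/R)² = (3.541×10^-6)(2.65/7.29)² = 4.68×10^-7 A.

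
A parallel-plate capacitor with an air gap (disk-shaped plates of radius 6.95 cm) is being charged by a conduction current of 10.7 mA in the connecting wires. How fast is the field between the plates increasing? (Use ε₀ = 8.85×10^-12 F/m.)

7.97×10^10 V/(m·s)

By continuity, I_d in the gap equals the 10.7 mA flowing in the wire.
Inverting I_d = ε₀ A dE/dt gives dE/dt = 0.0107 / (8.85×10^-12 · 0.01517) = 7.97×10^10 V/(m·s).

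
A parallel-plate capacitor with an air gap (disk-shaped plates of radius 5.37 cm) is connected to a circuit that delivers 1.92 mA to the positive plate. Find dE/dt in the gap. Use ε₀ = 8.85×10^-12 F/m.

The displacement current between the plates equals the conduction current, I_d = 1.92 mA.
Inverting I_d = ε₀ A dE/dt gives dE/dt = 1.92×10^-3 / (8.85×10^-12 · 9.059×10^-3) = 2.39×10^10 V/(m·s).

2.39×10^10 V/(m·s)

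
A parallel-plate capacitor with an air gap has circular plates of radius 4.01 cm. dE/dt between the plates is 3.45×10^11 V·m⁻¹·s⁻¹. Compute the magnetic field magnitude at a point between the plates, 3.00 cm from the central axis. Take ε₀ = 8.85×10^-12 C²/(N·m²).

Total displacement current: I_d = ε₀(πR²)(dE/dt) = (8.85×10^-12)(5.052×10^-3)(3.45×10^11) = 0.01543 A.
An Ampèrian loop of radius r encloses a fraction (r/R)² of I_d. Then B·2πr = μ₀ I_d (r/R)², giving B = μ₀ I_d r/(2πR²) = 5.76×10^-8 T.

5.76×10^-8 T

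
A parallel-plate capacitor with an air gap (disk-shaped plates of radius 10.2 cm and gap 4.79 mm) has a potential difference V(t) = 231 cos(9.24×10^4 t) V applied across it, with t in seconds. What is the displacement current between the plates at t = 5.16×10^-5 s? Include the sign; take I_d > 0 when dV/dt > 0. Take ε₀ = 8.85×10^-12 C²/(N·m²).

dE/dt = (V₀ω/d)·−sin(ωt) with ωt = 4.76784 rad: (231)(9.24×10^4)(0.9985)/(4.79×10^-3) = 4.449×10^9 V/(m·s).
I_d = ε₀ A dE/dt = (8.85×10^-12)(0.03269)(4.449×10^9) = 1.29×10^-3 A.

1.29×10^-3 A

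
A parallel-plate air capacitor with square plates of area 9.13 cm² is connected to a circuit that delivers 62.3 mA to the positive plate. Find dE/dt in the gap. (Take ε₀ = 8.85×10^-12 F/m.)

7.71×10^12 V/(m·s)

Charge continuity gives I_d = I = 0.0623 A between the plates.
Inverting I_d = ε₀ A dE/dt gives dE/dt = 0.0623 / (8.85×10^-12 · 9.13×10^-4) = 7.71×10^12 V/(m·s).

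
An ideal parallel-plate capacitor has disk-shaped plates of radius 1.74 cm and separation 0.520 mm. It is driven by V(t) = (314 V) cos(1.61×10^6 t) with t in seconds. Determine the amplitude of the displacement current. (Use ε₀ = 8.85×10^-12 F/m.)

C = ε₀A/d = (8.85×10^-12)(9.511×10^-4)/(5.20×10^-4) = 1.619×10^-11 F; ω = 1.61×10^6 rad/s.
I_d = C dV/dt, so |I_d|_max = C V₀ ω = (1.619×10^-11)(314)(1.61×10^6) = 8.18×10^-3 A.

8.18×10^-3 A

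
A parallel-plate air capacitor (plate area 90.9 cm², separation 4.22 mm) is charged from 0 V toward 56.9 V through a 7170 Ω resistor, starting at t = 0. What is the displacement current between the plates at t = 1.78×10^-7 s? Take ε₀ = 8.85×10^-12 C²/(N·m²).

2.16×10^-3 A

C = ε₀A/d = (8.85×10^-12)(9.09×10^-3)/(4.22×10^-3) = 1.906×10^-11 F and τ = RC = 1.367×10^-7 s. I_d in the gap equals the RC charging current.
I_d(t) = (V₀/R) e^(−t/τ) = 7.936×10^-3 · e^(−1.302) = 2.16×10^-3 A.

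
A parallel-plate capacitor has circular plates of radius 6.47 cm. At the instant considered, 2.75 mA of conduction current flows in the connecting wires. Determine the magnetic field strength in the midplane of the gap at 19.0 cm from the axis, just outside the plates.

Between the plates the displacement current equals the wire current: I_d = 2.75 mA = 2.75×10^-3 A.
With r > R the enclosed displacement current is the full I_d; B = μ₀ I_d / (2πr) = 2.89×10^-9 T.

2.89×10^-9 T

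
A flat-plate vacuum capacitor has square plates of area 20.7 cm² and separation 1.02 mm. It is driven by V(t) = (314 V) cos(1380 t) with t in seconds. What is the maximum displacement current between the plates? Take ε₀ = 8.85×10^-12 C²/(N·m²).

The displacement current equals the conduction current C dV/dt, which peaks at C V₀ ω.
With C = ε₀A/d = (8.85×10^-12)(2.07×10^-3)/(1.02×10^-3) = 1.796×10^-11 F and ω = 1380 rad/s, I_d,max = (1.796×10^-11)(314)(1380) = 7.78×10^-6 A.

7.78×10^-6 A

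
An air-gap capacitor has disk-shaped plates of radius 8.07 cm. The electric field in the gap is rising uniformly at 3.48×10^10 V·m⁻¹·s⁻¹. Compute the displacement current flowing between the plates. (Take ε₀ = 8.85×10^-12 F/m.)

6.30×10^-3 A

The displacement current is ε₀ times dΦ_E/dt = ε₀ A dE/dt = (8.85×10^-12)(0.02046)(3.48×10^10) = 6.30×10^-3 A.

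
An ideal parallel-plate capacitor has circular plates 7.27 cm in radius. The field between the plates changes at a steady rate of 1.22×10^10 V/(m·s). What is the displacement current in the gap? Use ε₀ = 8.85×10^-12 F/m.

I_d = ε₀ A (dE/dt) = (8.85×10^-12)(0.01660 m²)(1.22×10^10) = 1.79×10^-3 A.

1.79×10^-3 A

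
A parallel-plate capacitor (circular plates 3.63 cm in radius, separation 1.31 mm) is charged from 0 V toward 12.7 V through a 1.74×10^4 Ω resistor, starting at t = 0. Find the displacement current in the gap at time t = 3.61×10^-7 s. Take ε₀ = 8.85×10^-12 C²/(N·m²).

3.48×10^-4 A

C = ε₀A/d = (8.85×10^-12)(4.140×10^-3)/(1.31×10^-3) = 2.797×10^-11 F and τ = RC = 4.867×10^-7 s. I_d in the gap equals the RC charging current.
I_d(t) = (V₀/R) e^(−t/τ) = 7.299×10^-4 · e^(−0.7417) = 3.48×10^-4 A.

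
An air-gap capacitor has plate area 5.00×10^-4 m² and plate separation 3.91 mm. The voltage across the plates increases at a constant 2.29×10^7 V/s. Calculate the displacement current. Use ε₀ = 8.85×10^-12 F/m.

C = ε₀A/d = (8.85×10^-12)(5.00×10^-4)/(3.91×10^-3) = 1.132×10^-12 F.
I_d = C dV/dt = (1.132×10^-12)(2.29×10^7) = 2.59×10^-5 A.

2.59×10^-5 A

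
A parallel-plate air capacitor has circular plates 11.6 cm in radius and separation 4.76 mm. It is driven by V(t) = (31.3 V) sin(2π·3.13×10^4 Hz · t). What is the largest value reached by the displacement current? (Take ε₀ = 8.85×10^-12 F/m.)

The displacement current equals the conduction current C dV/dt, which peaks at C V₀ ω.
With C = ε₀A/d = (8.85×10^-12)(0.04227)/(4.76×10^-3) = 7.859×10^-11 F and ω = 2πf = 1.967×10^5 rad/s, I_d,max = (7.859×10^-11)(31.3)(1.967×10^5) = 4.84×10^-4 A.

4.84×10^-4 A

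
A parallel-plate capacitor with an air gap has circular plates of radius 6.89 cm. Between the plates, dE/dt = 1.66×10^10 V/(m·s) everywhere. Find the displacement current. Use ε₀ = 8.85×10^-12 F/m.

The displacement current is ε₀ times dΦ_E/dt = ε₀ A dE/dt = (8.85×10^-12)(0.01491)(1.66×10^10) = 2.19×10^-3 A.

2.19×10^-3 A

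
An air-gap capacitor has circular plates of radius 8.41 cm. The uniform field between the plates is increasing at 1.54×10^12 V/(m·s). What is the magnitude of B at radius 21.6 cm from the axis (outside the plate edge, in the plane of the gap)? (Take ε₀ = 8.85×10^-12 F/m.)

2.80×10^-7 T

Through the whole plate area (πR² = 0.02222 m²), I_d = ε₀ πR² dE/dt = 0.3028 A.
For r ≥ R the full I_d is enclosed: B = μ₀ I_d/(2πr) = (4π×10^-7)(0.3028)/(2π·0.216) = 2.80×10^-7 T.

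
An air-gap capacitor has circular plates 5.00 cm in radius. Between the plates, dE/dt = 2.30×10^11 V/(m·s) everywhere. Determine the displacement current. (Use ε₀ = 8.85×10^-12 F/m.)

0.0160 A

The displacement current is ε₀ times dΦ_E/dt = ε₀ A dE/dt = (8.85×10^-12)(7.854×10^-3)(2.30×10^11) = 0.0160 A.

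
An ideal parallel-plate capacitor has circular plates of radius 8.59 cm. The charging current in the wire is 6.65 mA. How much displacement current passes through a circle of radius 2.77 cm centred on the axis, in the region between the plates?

6.92×10^-4 A

Between the plates the displacement current equals the wire current: I_d = 6.65 mA = 6.65×10^-3 A.
Through an area πr² the displacement current is I_d·(πr²/πR²) = I_d (r/R)² = 6.92×10^-4 A.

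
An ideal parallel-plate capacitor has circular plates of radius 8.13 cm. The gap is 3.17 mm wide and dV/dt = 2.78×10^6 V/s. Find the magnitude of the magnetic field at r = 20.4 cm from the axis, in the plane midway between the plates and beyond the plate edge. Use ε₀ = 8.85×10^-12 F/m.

1.58×10^-10 T

I_d = C dV/dt with C = ε₀πR²/d = 5.796×10^-11 F, so I_d = (5.796×10^-11)(2.78×10^6) = 1.611×10^-4 A.
With r > R the enclosed displacement current is the full I_d; B = μ₀ I_d / (2πr) = 1.58×10^-10 T.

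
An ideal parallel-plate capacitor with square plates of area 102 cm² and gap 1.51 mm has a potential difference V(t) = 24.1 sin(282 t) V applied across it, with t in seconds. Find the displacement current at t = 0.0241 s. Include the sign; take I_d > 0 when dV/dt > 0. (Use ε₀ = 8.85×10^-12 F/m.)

C = ε₀A/d = (8.85×10^-12)(0.0102)/(1.51×10^-3) = 5.978×10^-11 F. dV/dt = V₀ω·cos(ωt); at ωt = 6.7962 rad this factor is 0.8713.
I_d = C dV/dt = (5.978×10^-11)(24.1)(282)(0.8713) = 3.54×10^-7 A.

3.54×10^-7 A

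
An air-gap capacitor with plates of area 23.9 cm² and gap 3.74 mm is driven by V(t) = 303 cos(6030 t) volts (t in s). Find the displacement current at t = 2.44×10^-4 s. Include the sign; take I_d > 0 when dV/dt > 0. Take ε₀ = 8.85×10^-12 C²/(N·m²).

-1.03×10^-5 A

C = ε₀A/d = (8.85×10^-12)(2.39×10^-3)/(3.74×10^-3) = 5.655×10^-12 F. dV/dt = V₀ω·−sin(ωt); at ωt = 1.47132 rad this factor is -0.9951.
I_d = C dV/dt = (5.655×10^-12)(303)(6030)(-0.9951) = -1.03×10^-5 A.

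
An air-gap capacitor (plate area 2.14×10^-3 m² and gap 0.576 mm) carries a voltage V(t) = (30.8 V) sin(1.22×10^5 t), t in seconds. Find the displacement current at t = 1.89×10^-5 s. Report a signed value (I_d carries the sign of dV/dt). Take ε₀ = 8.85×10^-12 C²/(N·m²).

-8.29×10^-5 A

C = ε₀A/d = (8.85×10^-12)(2.14×10^-3)/(5.76×10^-4) = 3.288×10^-11 F. dV/dt = V₀ω·cos(ωt); at ωt = 2.3058 rad this factor is -0.6706.
I_d = C dV/dt = (3.288×10^-11)(30.8)(1.22×10^5)(-0.6706) = -8.29×10^-5 A.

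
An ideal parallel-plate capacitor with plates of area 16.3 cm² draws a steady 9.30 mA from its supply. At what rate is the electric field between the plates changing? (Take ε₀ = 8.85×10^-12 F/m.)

By continuity, I_d in the gap equals the 9.30 mA flowing in the wire.
Since I_d = ε₀ A dE/dt, dE/dt = I_d/(ε₀A) = (9.30×10^-3)/((8.85×10^-12)(1.63×10^-3)) = 6.45×10^11 V/(m·s).

6.45×10^11 V/(m·s)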